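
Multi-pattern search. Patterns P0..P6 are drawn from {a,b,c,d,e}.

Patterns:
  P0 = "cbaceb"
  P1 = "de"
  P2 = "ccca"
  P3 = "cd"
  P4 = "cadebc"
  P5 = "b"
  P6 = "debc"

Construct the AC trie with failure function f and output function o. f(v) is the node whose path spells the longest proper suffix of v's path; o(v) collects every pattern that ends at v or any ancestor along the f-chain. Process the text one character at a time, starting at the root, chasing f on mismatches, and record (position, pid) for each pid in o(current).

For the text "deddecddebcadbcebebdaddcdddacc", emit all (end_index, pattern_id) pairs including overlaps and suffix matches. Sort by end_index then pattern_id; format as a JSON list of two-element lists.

Build automaton:
Trie (insert patterns):
  0='ε' goto b→18 c→1 d→7
  1='c' goto a→13 b→2 c→9 d→12
  2='cb' goto a→3
  3='cba' goto c→4
  4='cbac' goto e→5
  5='cbace' goto b→6
  6='cbaceb' goto ·  ←P0
  7='d' goto e→8
  8='de' goto b→19  ←P1
  9='cc' goto c→10
  10='ccc' goto a→11
  11='ccca' goto ·  ←P2
  12='cd' goto ·  ←P3
  13='ca' goto d→14
  14='cad' goto e→15
  15='cade' goto b→16
  16='cadeb' goto c→17
  17='cadebc' goto ·  ←P4
  18='b' goto ·  ←P5
  19='deb' goto c→20
  20='debc' goto ·  ←P6

Failure links (BFS by depth):
  fail(1) 'c': from fail(0)=0 chase 'c': 0 ⇒ 0;  out=∅∪out(0)=∅
  fail(7) 'd': from fail(0)=0 chase 'd': 0 ⇒ 0;  out=∅∪out(0)=∅
  fail(18) 'b': from fail(0)=0 chase 'b': 0 ⇒ 0;  out={5}∪out(0)={5}
  fail(2) 'cb': from fail(1)=0 chase 'b': 0 ⇒ 18;  out=∅∪out(18)={5}
  fail(8) 'de': from fail(7)=0 chase 'e': 0 ⇒ 0;  out={1}∪out(0)={1}
  fail(9) 'cc': from fail(1)=0 chase 'c': 0 ⇒ 1;  out=∅∪out(1)=∅
  fail(12) 'cd': from fail(1)=0 chase 'd': 0 ⇒ 7;  out={3}∪out(7)={3}
  fail(13) 'ca': from fail(1)=0 chase 'a': 0 ⇒ 0;  out=∅∪out(0)=∅
  fail(3) 'cba': from fail(2)=18 chase 'a': 18→0 ⇒ 0;  out=∅∪out(0)=∅
  fail(10) 'ccc': from fail(9)=1 chase 'c': 1 ⇒ 9;  out=∅∪out(9)=∅
  fail(14) 'cad': from fail(13)=0 chase 'd': 0 ⇒ 7;  out=∅∪out(7)=∅
  fail(19) 'deb': from fail(8)=0 chase 'b': 0 ⇒ 18;  out=∅∪out(18)={5}
  fail(4) 'cbac': from fail(3)=0 chase 'c': 0 ⇒ 1;  out=∅∪out(1)=∅
  fail(11) 'ccca': from fail(10)=9 chase 'a': 9→1 ⇒ 13;  out={2}∪out(13)={2}
  fail(15) 'cade': from fail(14)=7 chase 'e': 7 ⇒ 8;  out=∅∪out(8)={1}
  fail(20) 'debc': from fail(19)=18 chase 'c': 18→0 ⇒ 1;  out={6}∪out(1)={6}
  fail(5) 'cbace': from fail(4)=1 chase 'e': 1→0 ⇒ 0;  out=∅∪out(0)=∅
  fail(16) 'cadeb': from fail(15)=8 chase 'b': 8 ⇒ 19;  out=∅∪out(19)={5}
  fail(6) 'cbaceb': from fail(5)=0 chase 'b': 0 ⇒ 18;  out={0}∪out(18)={0,5}
  fail(17) 'cadebc': from fail(16)=19 chase 'c': 19 ⇒ 20;  out={4}∪out(20)={4,6}

Scan:
pos 0 'd': at 7
pos 1 'e': at 8  → match P1@[0:1]
pos 2 'd': at 7 ·f
pos 3 'd': at 7 ·f
pos 4 'e': at 8  → match P1@[3:4]
pos 5 'c': at 1 ·f
pos 6 'd': at 12  → match P3@[5:6]
pos 7 'd': at 7 ·f
pos 8 'e': at 8  → match P1@[7:8]
pos 9 'b': at 19  → match P5@[9:9]
pos 10 'c': at 20  → match P6@[7:10]
pos 11 'a': at 13 ·f
pos 12 'd': at 14
pos 13 'b': at 18 ·f  → match P5@[13:13]
pos 14 'c': at 1 ·f
pos 15 'e': at 0 ·f
pos 16 'b': at 18  → match P5@[16:16]
pos 17 'e': at 0 ·f
pos 18 'b': at 18  → match P5@[18:18]
pos 19 'd': at 7 ·f
pos 20 'a': at 0 ·f
pos 21 'd': at 7
pos 22 'd': at 7 ·f
pos 23 'c': at 1 ·f
pos 24 'd': at 12  → match P3@[23:24]
pos 25 'd': at 7 ·f
pos 26 'd': at 7 ·f
pos 27 'a': at 0 ·f
pos 28 'c': at 1
pos 29 'c': at 9

Matches: [[1,1],[4,1],[6,3],[8,1],[9,5],[10,6],[13,5],[16,5],[18,5],[24,3]]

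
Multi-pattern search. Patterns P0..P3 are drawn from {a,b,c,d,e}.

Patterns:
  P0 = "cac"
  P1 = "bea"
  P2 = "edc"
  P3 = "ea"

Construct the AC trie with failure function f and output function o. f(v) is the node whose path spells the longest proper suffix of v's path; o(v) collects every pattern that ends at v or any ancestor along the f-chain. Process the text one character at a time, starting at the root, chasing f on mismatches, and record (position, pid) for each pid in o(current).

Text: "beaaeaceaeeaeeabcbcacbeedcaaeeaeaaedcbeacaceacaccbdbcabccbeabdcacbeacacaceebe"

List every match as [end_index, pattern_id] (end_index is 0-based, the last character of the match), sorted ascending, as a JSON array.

Build:
Trie (insert patterns):
  n0 'ε': b→4 c→1 e→7
  n1 'c': a→2
  n2 'ca': c→3
  n3 'cac': ·  [P0 ends]
  n4 'b': e→5
  n5 'be': a→6
  n6 'bea': ·  [P1 ends]
  n7 'e': a→10 d→8
  n8 'ed': c→9
  n9 'edc': ·  [P2 ends]
  n10 'ea': ·  [P3 ends]

BFS fail/out derivation:
  n1('c'): parent n0 fail=0; on 'c' 0 → fail=0;  out ∅∪∅=∅
  n4('b'): parent n0 fail=0; on 'b' 0 → fail=0;  out ∅∪∅=∅
  n7('e'): parent n0 fail=0; on 'e' 0 → fail=0;  out ∅∪∅=∅
  n2('ca'): parent n1 fail=0; on 'a' 0 → fail=0;  out ∅∪∅=∅
  n5('be'): parent n4 fail=0; on 'e' 0 → fail=7;  out ∅∪∅=∅
  n8('ed'): parent n7 fail=0; on 'd' 0 → fail=0;  out ∅∪∅=∅
  n10('ea'): parent n7 fail=0; on 'a' 0 → fail=0;  out {3}∪∅={3}
  n3('cac'): parent n2 fail=0; on 'c' 0 → fail=1;  out {0}∪∅={0}
  n6('bea'): parent n5 fail=7; on 'a' 7 → fail=10;  out {1}∪{3}={1,3}
  n9('edc'): parent n8 fail=0; on 'c' 0 → fail=1;  out {2}∪∅={2}

Scan:
[0] read 'b'  n0⇒n4
[1] read 'e'  n4⇒n5
[2] read 'a'  n5⇒n6  → match P1@[0:2],P3@[1:2]
[3] read 'a'  n6⇒n0 (via fail)
[4] read 'e'  n0⇒n7
[5] read 'a'  n7⇒n10  → match P3@[4:5]
[6] read 'c'  n10⇒n1 (via fail)
[7] read 'e'  n1⇒n7 (via fail)
[8] read 'a'  n7⇒n10  → match P3@[7:8]
[9] read 'e'  n10⇒n7 (via fail)
[10] read 'e'  n7⇒n7 (via fail)
[11] read 'a'  n7⇒n10  → match P3@[10:11]
[12] read 'e'  n10⇒n7 (via fail)
[13] read 'e'  n7⇒n7 (via fail)
[14] read 'a'  n7⇒n10  → match P3@[13:14]
[15] read 'b'  n10⇒n4 (via fail)
[16] read 'c'  n4⇒n1 (via fail)
[17] read 'b'  n1⇒n4 (via fail)
[18] read 'c'  n4⇒n1 (via fail)
[19] read 'a'  n1⇒n2
[20] read 'c'  n2⇒n3  → match P0@[18:20]
[21] read 'b'  n3⇒n4 (via fail)
[22] read 'e'  n4⇒n5
[23] read 'e'  n5⇒n7 (via fail)
[24] read 'd'  n7⇒n8
[25] read 'c'  n8⇒n9  → match P2@[23:25]
[26] read 'a'  n9⇒n2 (via fail)
[27] read 'a'  n2⇒n0 (via fail)
[28] read 'e'  n0⇒n7
[29] read 'e'  n7⇒n7 (via fail)
[30] read 'a'  n7⇒n10  → match P3@[29:30]
[31] read 'e'  n10⇒n7 (via fail)
[32] read 'a'  n7⇒n10  → match P3@[31:32]
[33] read 'a'  n10⇒n0 (via fail)
[34] read 'e'  n0⇒n7
[35] read 'd'  n7⇒n8
[36] read 'c'  n8⇒n9  → match P2@[34:36]
[37] read 'b'  n9⇒n4 (via fail)
[38] read 'e'  n4⇒n5
[39] read 'a'  n5⇒n6  → match P1@[37:39],P3@[38:39]
[40] read 'c'  n6⇒n1 (via fail)
[41] read 'a'  n1⇒n2
[42] read 'c'  n2⇒n3  → match P0@[40:42]
[43] read 'e'  n3⇒n7 (via fail)
[44] read 'a'  n7⇒n10  → match P3@[43:44]
[45] read 'c'  n10⇒n1 (via fail)
[46] read 'a'  n1⇒n2
[47] read 'c'  n2⇒n3  → match P0@[45:47]
[48] read 'c'  n3⇒n1 (via fail)
[49] read 'b'  n1⇒n4 (via fail)
[50] read 'd'  n4⇒n0 (via fail)
[51] read 'b'  n0⇒n4
[52] read 'c'  n4⇒n1 (via fail)
[53] read 'a'  n1⇒n2
[54] read 'b'  n2⇒n4 (via fail)
[55] read 'c'  n4⇒n1 (via fail)
[56] read 'c'  n1⇒n1 (via fail)
[57] read 'b'  n1⇒n4 (via fail)
[58] read 'e'  n4⇒n5
[59] read 'a'  n5⇒n6  → match P1@[57:59],P3@[58:59]
[60] read 'b'  n6⇒n4 (via fail)
[61] read 'd'  n4⇒n0 (via fail)
[62] read 'c'  n0⇒n1
[63] read 'a'  n1⇒n2
[64] read 'c'  n2⇒n3  → match P0@[62:64]
[65] read 'b'  n3⇒n4 (via fail)
[66] read 'e'  n4⇒n5
[67] read 'a'  n5⇒n6  → match P1@[65:67],P3@[66:67]
[68] read 'c'  n6⇒n1 (via fail)
[69] read 'a'  n1⇒n2
[70] read 'c'  n2⇒n3  → match P0@[68:70]
[71] read 'a'  n3⇒n2 (via fail)
[72] read 'c'  n2⇒n3  → match P0@[70:72]
[73] read 'e'  n3⇒n7 (via fail)
[74] read 'e'  n7⇒n7 (via fail)
[75] read 'b'  n7⇒n4 (via fail)
[76] read 'e'  n4⇒n5

Matches: [[2,1],[2,3],[5,3],[8,3],[11,3],[14,3],[20,0],[25,2],[30,3],[32,3],[36,2],[39,1],[39,3],[42,0],[44,3],[47,0],[59,1],[59,3],[64,0],[67,1],[67,3],[70,0],[72,0]]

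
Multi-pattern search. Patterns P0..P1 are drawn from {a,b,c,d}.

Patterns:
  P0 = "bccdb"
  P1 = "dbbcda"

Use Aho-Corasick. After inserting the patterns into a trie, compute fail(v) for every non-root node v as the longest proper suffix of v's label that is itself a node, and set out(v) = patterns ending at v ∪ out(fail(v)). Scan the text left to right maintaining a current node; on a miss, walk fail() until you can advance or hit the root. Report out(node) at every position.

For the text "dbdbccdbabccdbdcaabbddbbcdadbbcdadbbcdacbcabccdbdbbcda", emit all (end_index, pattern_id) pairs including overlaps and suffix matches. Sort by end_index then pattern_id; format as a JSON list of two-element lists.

Build automaton:
Trie nodes:
  n0 'ε': b→1 d→6
  n1 'b': c→2
  n2 'bc': c→3
  n3 'bcc': d→4
  n4 'bccd': b→5
  n5 'bccdb': ·  ←P0
  n6 'd': b→7
  n7 'db': b→8
  n8 'dbb': c→9
  n9 'dbbc': d→10
  n10 'dbbcd': a→11
  n11 'dbbcda': ·  ←P1

BFS fail/out derivation:
  fail(1) 'b': from fail(0)=0 chase 'b': 0 ⇒ 0;  out=∅∪out(0)=∅
  fail(6) 'd': from fail(0)=0 chase 'd': 0 ⇒ 0;  out=∅∪out(0)=∅
  fail(2) 'bc': from fail(1)=0 chase 'c': 0 ⇒ 0;  out=∅∪out(0)=∅
  fail(7) 'db': from fail(6)=0 chase 'b': 0 ⇒ 1;  out=∅∪out(1)=∅
  fail(3) 'bcc': from fail(2)=0 chase 'c': 0 ⇒ 0;  out=∅∪out(0)=∅
  fail(8) 'dbb': from fail(7)=1 chase 'b': 1→0 ⇒ 1;  out=∅∪out(1)=∅
  fail(4) 'bccd': from fail(3)=0 chase 'd': 0 ⇒ 6;  out=∅∪out(6)=∅
  fail(9) 'dbbc': from fail(8)=1 chase 'c': 1 ⇒ 2;  out=∅∪out(2)=∅
  fail(5) 'bccdb': from fail(4)=6 chase 'b': 6 ⇒ 7;  out={0}∪out(7)={0}
  fail(10) 'dbbcd': from fail(9)=2 chase 'd': 2→0 ⇒ 6;  out=∅∪out(6)=∅
  fail(11) 'dbbcda': from fail(10)=6 chase 'a': 6→0 ⇒ 0;  out={1}∪out(0)={1}

Run:
pos 0 'd': at 6
pos 1 'b': at 7
pos 2 'd': at 6 ·f
pos 3 'b': at 7
pos 4 'c': at 2 ·f
pos 5 'c': at 3
pos 6 'd': at 4
pos 7 'b': at 5  emit P0@[3:7]
pos 8 'a': at 0 ·f
pos 9 'b': at 1
pos 10 'c': at 2
pos 11 'c': at 3
pos 12 'd': at 4
pos 13 'b': at 5  emit P0@[9:13]
pos 14 'd': at 6 ·f
pos 15 'c': at 0 ·f
pos 16 'a': at 0
pos 17 'a': at 0
pos 18 'b': at 1
pos 19 'b': at 1 ·f
pos 20 'd': at 6 ·f
pos 21 'd': at 6 ·f
pos 22 'b': at 7
pos 23 'b': at 8
pos 24 'c': at 9
pos 25 'd': at 10
pos 26 'a': at 11  emit P1@[21:26]
pos 27 'd': at 6 ·f
pos 28 'b': at 7
pos 29 'b': at 8
pos 30 'c': at 9
pos 31 'd': at 10
pos 32 'a': at 11  emit P1@[27:32]
pos 33 'd': at 6 ·f
pos 34 'b': at 7
pos 35 'b': at 8
pos 36 'c': at 9
pos 37 'd': at 10
pos 38 'a': at 11  emit P1@[33:38]
pos 39 'c': at 0 ·f
pos 40 'b': at 1
pos 41 'c': at 2
pos 42 'a': at 0 ·f
pos 43 'b': at 1
pos 44 'c': at 2
pos 45 'c': at 3
pos 46 'd': at 4
pos 47 'b': at 5  emit P0@[43:47]
pos 48 'd': at 6 ·f
pos 49 'b': at 7
pos 50 'b': at 8
pos 51 'c': at 9
pos 52 'd': at 10
pos 53 'a': at 11  emit P1@[48:53]

All matches (sorted): [[7,0],[13,0],[26,1],[32,1],[38,1],[47,0],[53,1]]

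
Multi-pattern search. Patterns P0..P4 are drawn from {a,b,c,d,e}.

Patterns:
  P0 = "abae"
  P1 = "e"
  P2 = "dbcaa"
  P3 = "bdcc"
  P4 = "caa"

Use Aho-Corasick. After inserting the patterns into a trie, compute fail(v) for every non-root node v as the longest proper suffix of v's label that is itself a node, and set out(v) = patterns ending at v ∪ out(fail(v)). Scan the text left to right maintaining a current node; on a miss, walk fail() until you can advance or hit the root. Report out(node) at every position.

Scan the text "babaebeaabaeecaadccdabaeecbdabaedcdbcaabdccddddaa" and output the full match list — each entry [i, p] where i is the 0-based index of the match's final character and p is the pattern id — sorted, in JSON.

Build automaton:
Trie nodes:
  0='ε' goto a→1 b→11 c→15 d→6 e→5
  1='a' goto b→2
  2='ab' goto a→3
  3='aba' goto e→4
  4='abae' goto ·  [P0 ends]
  5='e' goto ·  [P1 ends]
  6='d' goto b→7
  7='db' goto c→8
  8='dbc' goto a→9
  9='dbca' goto a→10
  10='dbcaa' goto ·  [P2 ends]
  11='b' goto d→12
  12='bd' goto c→13
  13='bdc' goto c→14
  14='bdcc' goto ·  [P3 ends]
  15='c' goto a→16
  16='ca' goto a→17
  17='caa' goto ·  [P4 ends]

Failure links (BFS by depth):
  fail(1) 'a': from fail(0)=0 chase 'a': 0 ⇒ 0;  out=∅∪out(0)=∅
  fail(5) 'e': from fail(0)=0 chase 'e': 0 ⇒ 0;  out={1}∪out(0)={1}
  fail(6) 'd': from fail(0)=0 chase 'd': 0 ⇒ 0;  out=∅∪out(0)=∅
  fail(11) 'b': from fail(0)=0 chase 'b': 0 ⇒ 0;  out=∅∪out(0)=∅
  fail(15) 'c': from fail(0)=0 chase 'c': 0 ⇒ 0;  out=∅∪out(0)=∅
  fail(2) 'ab': from fail(1)=0 chase 'b': 0 ⇒ 11;  out=∅∪out(11)=∅
  fail(7) 'db': from fail(6)=0 chase 'b': 0 ⇒ 11;  out=∅∪out(11)=∅
  fail(12) 'bd': from fail(11)=0 chase 'd': 0 ⇒ 6;  out=∅∪out(6)=∅
  fail(16) 'ca': from fail(15)=0 chase 'a': 0 ⇒ 1;  out=∅∪out(1)=∅
  fail(3) 'aba': from fail(2)=11 chase 'a': 11→0 ⇒ 1;  out=∅∪out(1)=∅
  fail(8) 'dbc': from fail(7)=11 chase 'c': 11→0 ⇒ 15;  out=∅∪out(15)=∅
  fail(13) 'bdc': from fail(12)=6 chase 'c': 6→0 ⇒ 15;  out=∅∪out(15)=∅
  fail(17) 'caa': from fail(16)=1 chase 'a': 1→0 ⇒ 1;  out={4}∪out(1)={4}
  fail(4) 'abae': from fail(3)=1 chase 'e': 1→0 ⇒ 5;  out={0}∪out(5)={0,1}
  fail(9) 'dbca': from fail(8)=15 chase 'a': 15 ⇒ 16;  out=∅∪out(16)=∅
  fail(14) 'bdcc': from fail(13)=15 chase 'c': 15→0 ⇒ 15;  out={3}∪out(15)={3}
  fail(10) 'dbcaa': from fail(9)=16 chase 'a': 16 ⇒ 17;  out={2}∪out(17)={2,4}

Scan:
[0] read 'b'  n0⇒n11
[1] read 'a'  n11⇒n1 (fail-walked)
[2] read 'b'  n1⇒n2
[3] read 'a'  n2⇒n3
[4] read 'e'  n3⇒n4  → match P0@[1:4],P1@[4:4]
[5] read 'b'  n4⇒n11 (fail-walked)
[6] read 'e'  n11⇒n5 (fail-walked)  → match P1@[6:6]
[7] read 'a'  n5⇒n1 (fail-walked)
[8] read 'a'  n1⇒n1 (fail-walked)
[9] read 'b'  n1⇒n2
[10] read 'a'  n2⇒n3
[11] read 'e'  n3⇒n4  → match P0@[8:11],P1@[11:11]
[12] read 'e'  n4⇒n5 (fail-walked)  → match P1@[12:12]
[13] read 'c'  n5⇒n15 (fail-walked)
[14] read 'a'  n15⇒n16
[15] read 'a'  n16⇒n17  → match P4@[13:15]
[16] read 'd'  n17⇒n6 (fail-walked)
[17] read 'c'  n6⇒n15 (fail-walked)
[18] read 'c'  n15⇒n15 (fail-walked)
[19] read 'd'  n15⇒n6 (fail-walked)
[20] read 'a'  n6⇒n1 (fail-walked)
[21] read 'b'  n1⇒n2
[22] read 'a'  n2⇒n3
[23] read 'e'  n3⇒n4  → match P0@[20:23],P1@[23:23]
[24] read 'e'  n4⇒n5 (fail-walked)  → match P1@[24:24]
[25] read 'c'  n5⇒n15 (fail-walked)
[26] read 'b'  n15⇒n11 (fail-walked)
[27] read 'd'  n11⇒n12
[28] read 'a'  n12⇒n1 (fail-walked)
[29] read 'b'  n1⇒n2
[30] read 'a'  n2⇒n3
[31] read 'e'  n3⇒n4  → match P0@[28:31],P1@[31:31]
[32] read 'd'  n4⇒n6 (fail-walked)
[33] read 'c'  n6⇒n15 (fail-walked)
[34] read 'd'  n15⇒n6 (fail-walked)
[35] read 'b'  n6⇒n7
[36] read 'c'  n7⇒n8
[37] read 'a'  n8⇒n9
[38] read 'a'  n9⇒n10  → match P2@[34:38],P4@[36:38]
[39] read 'b'  n10⇒n2 (fail-walked)
[40] read 'd'  n2⇒n12 (fail-walked)
[41] read 'c'  n12⇒n13
[42] read 'c'  n13⇒n14  → match P3@[39:42]
[43] read 'd'  n14⇒n6 (fail-walked)
[44] read 'd'  n6⇒n6 (fail-walked)
[45] read 'd'  n6⇒n6 (fail-walked)
[46] read 'd'  n6⇒n6 (fail-walked)
[47] read 'a'  n6⇒n1 (fail-walked)
[48] read 'a'  n1⇒n1 (fail-walked)

Matches: [[4,0],[4,1],[6,1],[11,0],[11,1],[12,1],[15,4],[23,0],[23,1],[24,1],[31,0],[31,1],[38,2],[38,4],[42,3]]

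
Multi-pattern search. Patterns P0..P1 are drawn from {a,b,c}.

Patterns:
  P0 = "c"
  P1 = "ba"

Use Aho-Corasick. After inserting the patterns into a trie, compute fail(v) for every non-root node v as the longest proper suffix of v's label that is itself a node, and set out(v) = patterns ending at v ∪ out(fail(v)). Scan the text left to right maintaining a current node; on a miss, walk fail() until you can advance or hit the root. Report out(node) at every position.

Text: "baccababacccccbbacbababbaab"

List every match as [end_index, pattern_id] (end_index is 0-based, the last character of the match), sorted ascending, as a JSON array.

Construct AC machine:
Trie (insert patterns):
  0='ε' goto b→2 c→1
  1='c' goto ·  [P0 ends]
  2='b' goto a→3
  3='ba' goto ·  [P1 ends]

BFS fail/out derivation:
  n1('c'): parent n0 fail=0; on 'c' 0 → fail=0;  out {0}∪∅={0}
  n2('b'): parent n0 fail=0; on 'b' 0 → fail=0;  out ∅∪∅=∅
  n3('ba'): parent n2 fail=0; on 'a' 0 → fail=0;  out {1}∪∅={1}

Text stream:
pos 0 'b': at 2
pos 1 'a': at 3  emit P1@[0:1]
pos 2 'c': at 1 (via fail)  emit P0@[2:2]
pos 3 'c': at 1 (via fail)  emit P0@[3:3]
pos 4 'a': at 0 (via fail)
pos 5 'b': at 2
pos 6 'a': at 3  emit P1@[5:6]
pos 7 'b': at 2 (via fail)
pos 8 'a': at 3  emit P1@[7:8]
pos 9 'c': at 1 (via fail)  emit P0@[9:9]
pos 10 'c': at 1 (via fail)  emit P0@[10:10]
pos 11 'c': at 1 (via fail)  emit P0@[11:11]
pos 12 'c': at 1 (via fail)  emit P0@[12:12]
pos 13 'c': at 1 (via fail)  emit P0@[13:13]
pos 14 'b': at 2 (via fail)
pos 15 'b': at 2 (via fail)
pos 16 'a': at 3  emit P1@[15:16]
pos 17 'c': at 1 (via fail)  emit P0@[17:17]
pos 18 'b': at 2 (via fail)
pos 19 'a': at 3  emit P1@[18:19]
pos 20 'b': at 2 (via fail)
pos 21 'a': at 3  emit P1@[20:21]
pos 22 'b': at 2 (via fail)
pos 23 'b': at 2 (via fail)
pos 24 'a': at 3  emit P1@[23:24]
pos 25 'a': at 0 (via fail)
pos 26 'b': at 2

Result: [[1,1],[2,0],[3,0],[6,1],[8,1],[9,0],[10,0],[11,0],[12,0],[13,0],[16,1],[17,0],[19,1],[21,1],[24,1]]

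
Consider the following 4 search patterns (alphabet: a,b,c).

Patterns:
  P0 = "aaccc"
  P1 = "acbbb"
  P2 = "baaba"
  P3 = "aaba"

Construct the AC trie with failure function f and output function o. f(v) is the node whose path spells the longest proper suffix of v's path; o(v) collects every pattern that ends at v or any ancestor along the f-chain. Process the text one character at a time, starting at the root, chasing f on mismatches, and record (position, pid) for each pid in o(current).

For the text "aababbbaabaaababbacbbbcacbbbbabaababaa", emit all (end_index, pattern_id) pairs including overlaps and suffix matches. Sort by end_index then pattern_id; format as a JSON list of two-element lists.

Construct AC machine:
Trie nodes:
  n0 'ε': a→1 b→10
  n1 'a': a→2 c→6
  n2 'aa': b→15 c→3
  n3 'aac': c→4
  n4 'aacc': c→5
  n5 'aaccc': ·  [P0 ends]
  n6 'ac': b→7
  n7 'acb': b→8
  n8 'acbb': b→9
  n9 'acbbb': ·  [P1 ends]
  n10 'b': a→11
  n11 'ba': a→12
  n12 'baa': b→13
  n13 'baab': a→14
  n14 'baaba': ·  [P2 ends]
  n15 'aab': a→16
  n16 'aaba': ·  [P3 ends]

Failure links (BFS by depth):
  n1('a'): parent n0 fail=0; on 'a' 0 → fail=0;  out ∅∪∅=∅
  n10('b'): parent n0 fail=0; on 'b' 0 → fail=0;  out ∅∪∅=∅
  n2('aa'): parent n1 fail=0; on 'a' 0 → fail=1;  out ∅∪∅=∅
  n6('ac'): parent n1 fail=0; on 'c' 0 → fail=0;  out ∅∪∅=∅
  n11('ba'): parent n10 fail=0; on 'a' 0 → fail=1;  out ∅∪∅=∅
  n3('aac'): parent n2 fail=1; on 'c' 1 → fail=6;  out ∅∪∅=∅
  n7('acb'): parent n6 fail=0; on 'b' 0 → fail=10;  out ∅∪∅=∅
  n12('baa'): parent n11 fail=1; on 'a' 1 → fail=2;  out ∅∪∅=∅
  n15('aab'): parent n2 fail=1; on 'b' 1→0 → fail=10;  out ∅∪∅=∅
  n4('aacc'): parent n3 fail=6; on 'c' 6→0 → fail=0;  out ∅∪∅=∅
  n8('acbb'): parent n7 fail=10; on 'b' 10→0 → fail=10;  out ∅∪∅=∅
  n13('baab'): parent n12 fail=2; on 'b' 2 → fail=15;  out ∅∪∅=∅
  n16('aaba'): parent n15 fail=10; on 'a' 10 → fail=11;  out {3}∪∅={3}
  n5('aaccc'): parent n4 fail=0; on 'c' 0 → fail=0;  out {0}∪∅={0}
  n9('acbbb'): parent n8 fail=10; on 'b' 10→0 → fail=10;  out {1}∪∅={1}
  n14('baaba'): parent n13 fail=15; on 'a' 15 → fail=16;  out {2}∪{3}={2,3}

Run:
i=0 'a': node 0→1
i=1 'a': node 1→2
i=2 'b': node 2→15
i=3 'a': node 15→16  ** P3@[0:3]
i=4 'b': node 16→10 ·f
i=5 'b': node 10→10 ·f
i=6 'b': node 10→10 ·f
i=7 'a': node 10→11
i=8 'a': node 11→12
i=9 'b': node 12→13
i=10 'a': node 13→14  ** P2@[6:10],P3@[7:10]
i=11 'a': node 14→12 ·f
i=12 'a': node 12→2 ·f
i=13 'b': node 2→15
i=14 'a': node 15→16  ** P3@[11:14]
i=15 'b': node 16→10 ·f
i=16 'b': node 10→10 ·f
i=17 'a': node 10→11
i=18 'c': node 11→6 ·f
i=19 'b': node 6→7
i=20 'b': node 7→8
i=21 'b': node 8→9  ** P1@[17:21]
i=22 'c': node 9→0 ·f
i=23 'a': node 0→1
i=24 'c': node 1→6
i=25 'b': node 6→7
i=26 'b': node 7→8
i=27 'b': node 8→9  ** P1@[23:27]
i=28 'b': node 9→10 ·f
i=29 'a': node 10→11
i=30 'b': node 11→10 ·f
i=31 'a': node 10→11
i=32 'a': node 11→12
i=33 'b': node 12→13
i=34 'a': node 13→14  ** P2@[30:34],P3@[31:34]
i=35 'b': node 14→10 ·f
i=36 'a': node 10→11
i=37 'a': node 11→12

Result: [[3,3],[10,2],[10,3],[14,3],[21,1],[27,1],[34,2],[34,3]]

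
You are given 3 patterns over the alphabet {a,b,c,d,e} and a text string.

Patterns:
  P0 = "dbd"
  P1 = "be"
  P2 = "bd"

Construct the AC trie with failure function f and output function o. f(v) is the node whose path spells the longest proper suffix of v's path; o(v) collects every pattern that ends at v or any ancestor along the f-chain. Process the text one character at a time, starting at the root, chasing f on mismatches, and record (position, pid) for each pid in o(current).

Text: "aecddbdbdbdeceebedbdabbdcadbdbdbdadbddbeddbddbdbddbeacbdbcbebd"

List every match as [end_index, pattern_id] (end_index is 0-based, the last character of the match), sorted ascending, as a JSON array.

Construct AC machine:
Trie nodes:
  0='ε' goto b→4 d→1
  1='d' goto b→2
  2='db' goto d→3
  3='dbd' goto ·  [P0 ends]
  4='b' goto d→6 e→5
  5='be' goto ·  [P1 ends]
  6='bd' goto ·  [P2 ends]

Failure links (BFS by depth):
  fail(1) 'd': from fail(0)=0 chase 'd': 0 ⇒ 0;  out=∅∪out(0)=∅
  fail(4) 'b': from fail(0)=0 chase 'b': 0 ⇒ 0;  out=∅∪out(0)=∅
  fail(2) 'db': from fail(1)=0 chase 'b': 0 ⇒ 4;  out=∅∪out(4)=∅
  fail(5) 'be': from fail(4)=0 chase 'e': 0 ⇒ 0;  out={1}∪out(0)={1}
  fail(6) 'bd': from fail(4)=0 chase 'd': 0 ⇒ 1;  out={2}∪out(1)={2}
  fail(3) 'dbd': from fail(2)=4 chase 'd': 4 ⇒ 6;  out={0}∪out(6)={0,2}

Run:
pos 0 'a': at 0
pos 1 'e': at 0
pos 2 'c': at 0
pos 3 'd': at 1
pos 4 'd': at 1 (via fail)
pos 5 'b': at 2
pos 6 'd': at 3  → match P0@[4:6],P2@[5:6]
pos 7 'b': at 2 (via fail)
pos 8 'd': at 3  → match P0@[6:8],P2@[7:8]
pos 9 'b': at 2 (via fail)
pos 10 'd': at 3  → match P0@[8:10],P2@[9:10]
pos 11 'e': at 0 (via fail)
pos 12 'c': at 0
pos 13 'e': at 0
pos 14 'e': at 0
pos 15 'b': at 4
pos 16 'e': at 5  → match P1@[15:16]
pos 17 'd': at 1 (via fail)
pos 18 'b': at 2
pos 19 'd': at 3  → match P0@[17:19],P2@[18:19]
pos 20 'a': at 0 (via fail)
pos 21 'b': at 4
pos 22 'b': at 4 (via fail)
pos 23 'd': at 6  → match P2@[22:23]
pos 24 'c': at 0 (via fail)
pos 25 'a': at 0
pos 26 'd': at 1
pos 27 'b': at 2
pos 28 'd': at 3  → match P0@[26:28],P2@[27:28]
pos 29 'b': at 2 (via fail)
pos 30 'd': at 3  → match P0@[28:30],P2@[29:30]
pos 31 'b': at 2 (via fail)
pos 32 'd': at 3  → match P0@[30:32],P2@[31:32]
pos 33 'a': at 0 (via fail)
pos 34 'd': at 1
pos 35 'b': at 2
pos 36 'd': at 3  → match P0@[34:36],P2@[35:36]
pos 37 'd': at 1 (via fail)
pos 38 'b': at 2
pos 39 'e': at 5 (via fail)  → match P1@[38:39]
pos 40 'd': at 1 (via fail)
pos 41 'd': at 1 (via fail)
pos 42 'b': at 2
pos 43 'd': at 3  → match P0@[41:43],P2@[42:43]
pos 44 'd': at 1 (via fail)
pos 45 'b': at 2
pos 46 'd': at 3  → match P0@[44:46],P2@[45:46]
pos 47 'b': at 2 (via fail)
pos 48 'd': at 3  → match P0@[46:48],P2@[47:48]
pos 49 'd': at 1 (via fail)
pos 50 'b': at 2
pos 51 'e': at 5 (via fail)  → match P1@[50:51]
pos 52 'a': at 0 (via fail)
pos 53 'c': at 0
pos 54 'b': at 4
pos 55 'd': at 6  → match P2@[54:55]
pos 56 'b': at 2 (via fail)
pos 57 'c': at 0 (via fail)
pos 58 'b': at 4
pos 59 'e': at 5  → match P1@[58:59]
pos 60 'b': at 4 (via fail)
pos 61 'd': at 6  → match P2@[60:61]

Matches: [[6,0],[6,2],[8,0],[8,2],[10,0],[10,2],[16,1],[19,0],[19,2],[23,2],[28,0],[28,2],[30,0],[30,2],[32,0],[32,2],[36,0],[36,2],[39,1],[43,0],[43,2],[46,0],[46,2],[48,0],[48,2],[51,1],[55,2],[59,1],[61,2]]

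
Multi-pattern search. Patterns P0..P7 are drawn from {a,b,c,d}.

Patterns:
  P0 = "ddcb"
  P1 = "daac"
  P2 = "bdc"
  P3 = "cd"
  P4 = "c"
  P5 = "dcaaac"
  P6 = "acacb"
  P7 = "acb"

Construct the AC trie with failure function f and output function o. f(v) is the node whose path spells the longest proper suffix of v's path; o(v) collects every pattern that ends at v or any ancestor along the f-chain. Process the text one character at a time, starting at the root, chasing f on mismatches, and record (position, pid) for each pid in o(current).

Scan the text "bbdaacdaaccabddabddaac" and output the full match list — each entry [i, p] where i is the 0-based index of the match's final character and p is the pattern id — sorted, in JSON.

Build automaton:
Trie (insert patterns):
  n0 'ε': a→18 b→8 c→11 d→1
  n1 'd': a→5 c→13 d→2
  n2 'dd': c→3
  n3 'ddc': b→4
  n4 'ddcb': ·  ←P0
  n5 'da': a→6
  n6 'daa': c→7
  n7 'daac': ·  ←P1
  n8 'b': d→9
  n9 'bd': c→10
  n10 'bdc': ·  ←P2
  n11 'c': d→12  ←P4
  n12 'cd': ·  ←P3
  n13 'dc': a→14
  n14 'dca': a→15
  n15 'dcaa': a→16
  n16 'dcaaa': c→17
  n17 'dcaaac': ·  ←P5
  n18 'a': c→19
  n19 'ac': a→20 b→23
  n20 'aca': c→21
  n21 'acac': b→22
  n22 'acacb': ·  ←P6
  n23 'acb': ·  ←P7

BFS fail/out derivation:
  n1('d'): parent n0 fail=0; on 'd' 0 → fail=0;  out ∅∪∅=∅
  n8('b'): parent n0 fail=0; on 'b' 0 → fail=0;  out ∅∪∅=∅
  n11('c'): parent n0 fail=0; on 'c' 0 → fail=0;  out {4}∪∅={4}
  n18('a'): parent n0 fail=0; on 'a' 0 → fail=0;  out ∅∪∅=∅
  n2('dd'): parent n1 fail=0; on 'd' 0 → fail=1;  out ∅∪∅=∅
  n5('da'): parent n1 fail=0; on 'a' 0 → fail=18;  out ∅∪∅=∅
  n9('bd'): parent n8 fail=0; on 'd' 0 → fail=1;  out ∅∪∅=∅
  n12('cd'): parent n11 fail=0; on 'd' 0 → fail=1;  out {3}∪∅={3}
  n13('dc'): parent n1 fail=0; on 'c' 0 → fail=11;  out ∅∪{4}={4}
  n19('ac'): parent n18 fail=0; on 'c' 0 → fail=11;  out ∅∪{4}={4}
  n3('ddc'): parent n2 fail=1; on 'c' 1 → fail=13;  out ∅∪{4}={4}
  n6('daa'): parent n5 fail=18; on 'a' 18→0 → fail=18;  out ∅∪∅=∅
  n10('bdc'): parent n9 fail=1; on 'c' 1 → fail=13;  out {2}∪{4}={2,4}
  n14('dca'): parent n13 fail=11; on 'a' 11→0 → fail=18;  out ∅∪∅=∅
  n20('aca'): parent n19 fail=11; on 'a' 11→0 → fail=18;  out ∅∪∅=∅
  n23('acb'): parent n19 fail=11; on 'b' 11→0 → fail=8;  out {7}∪∅={7}
  n4('ddcb'): parent n3 fail=13; on 'b' 13→11→0 → fail=8;  out {0}∪∅={0}
  n7('daac'): parent n6 fail=18; on 'c' 18 → fail=19;  out {1}∪{4}={1,4}
  n15('dcaa'): parent n14 fail=18; on 'a' 18→0 → fail=18;  out ∅∪∅=∅
  n21('acac'): parent n20 fail=18; on 'c' 18 → fail=19;  out ∅∪{4}={4}
  n16('dcaaa'): parent n15 fail=18; on 'a' 18→0 → fail=18;  out ∅∪∅=∅
  n22('acacb'): parent n21 fail=19; on 'b' 19 → fail=23;  out {6}∪{7}={6,7}
  n17('dcaaac'): parent n16 fail=18; on 'c' 18 → fail=19;  out {5}∪{4}={4,5}

Scan:
[0] read 'b'  n0⇒n8
[1] read 'b'  n8⇒n8 (via fail)
[2] read 'd'  n8⇒n9
[3] read 'a'  n9⇒n5 (via fail)
[4] read 'a'  n5⇒n6
[5] read 'c'  n6⇒n7  → match P1@[2:5],P4@[5:5]
[6] read 'd'  n7⇒n12 (via fail)  → match P3@[5:6]
[7] read 'a'  n12⇒n5 (via fail)
[8] read 'a'  n5⇒n6
[9] read 'c'  n6⇒n7  → match P1@[6:9],P4@[9:9]
[10] read 'c'  n7⇒n11 (via fail)  → match P4@[10:10]
[11] read 'a'  n11⇒n18 (via fail)
[12] read 'b'  n18⇒n8 (via fail)
[13] read 'd'  n8⇒n9
[14] read 'd'  n9⇒n2 (via fail)
[15] read 'a'  n2⇒n5 (via fail)
[16] read 'b'  n5⇒n8 (via fail)
[17] read 'd'  n8⇒n9
[18] read 'd'  n9⇒n2 (via fail)
[19] read 'a'  n2⇒n5 (via fail)
[20] read 'a'  n5⇒n6
[21] read 'c'  n6⇒n7  → match P1@[18:21],P4@[21:21]

All matches (sorted): [[5,1],[5,4],[6,3],[9,1],[9,4],[10,4],[21,1],[21,4]]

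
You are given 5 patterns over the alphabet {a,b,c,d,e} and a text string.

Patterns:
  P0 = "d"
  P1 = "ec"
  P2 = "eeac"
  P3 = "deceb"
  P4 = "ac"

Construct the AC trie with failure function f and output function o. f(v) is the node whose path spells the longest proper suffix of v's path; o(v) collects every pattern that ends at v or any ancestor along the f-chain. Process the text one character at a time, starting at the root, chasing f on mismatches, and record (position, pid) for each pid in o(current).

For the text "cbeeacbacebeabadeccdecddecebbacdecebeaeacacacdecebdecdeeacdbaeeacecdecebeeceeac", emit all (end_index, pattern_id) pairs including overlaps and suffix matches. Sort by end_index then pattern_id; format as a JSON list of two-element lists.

Build automaton:
Trie (insert patterns):
  n0 'ε': a→11 d→1 e→2
  n1 'd': e→7  [P0 ends]
  n2 'e': c→3 e→4
  n3 'ec': ·  [P1 ends]
  n4 'ee': a→5
  n5 'eea': c→6
  n6 'eeac': ·  [P2 ends]
  n7 'de': c→8
  n8 'dec': e→9
  n9 'dece': b→10
  n10 'deceb': ·  [P3 ends]
  n11 'a': c→12
  n12 'ac': ·  [P4 ends]

Failure links (BFS by depth):
  fail(1) 'd': from fail(0)=0 chase 'd': 0 ⇒ 0;  out={0}∪out(0)={0}
  fail(2) 'e': from fail(0)=0 chase 'e': 0 ⇒ 0;  out=∅∪out(0)=∅
  fail(11) 'a': from fail(0)=0 chase 'a': 0 ⇒ 0;  out=∅∪out(0)=∅
  fail(3) 'ec': from fail(2)=0 chase 'c': 0 ⇒ 0;  out={1}∪out(0)={1}
  fail(4) 'ee': from fail(2)=0 chase 'e': 0 ⇒ 2;  out=∅∪out(2)=∅
  fail(7) 'de': from fail(1)=0 chase 'e': 0 ⇒ 2;  out=∅∪out(2)=∅
  fail(12) 'ac': from fail(11)=0 chase 'c': 0 ⇒ 0;  out={4}∪out(0)={4}
  fail(5) 'eea': from fail(4)=2 chase 'a': 2→0 ⇒ 11;  out=∅∪out(11)=∅
  fail(8) 'dec': from fail(7)=2 chase 'c': 2 ⇒ 3;  out=∅∪out(3)={1}
  fail(6) 'eeac': from fail(5)=11 chase 'c': 11 ⇒ 12;  out={2}∪out(12)={2,4}
  fail(9) 'dece': from fail(8)=3 chase 'e': 3→0 ⇒ 2;  out=∅∪out(2)=∅
  fail(10) 'deceb': from fail(9)=2 chase 'b': 2→0 ⇒ 0;  out={3}∪out(0)={3}

Text stream:
[0] read 'c'  n0⇒n0
[1] read 'b'  n0⇒n0
[2] read 'e'  n0⇒n2
[3] read 'e'  n2⇒n4
[4] read 'a'  n4⇒n5
[5] read 'c'  n5⇒n6  ** P2@[2:5],P4@[4:5]
[6] read 'b'  n6⇒n0 ·f
[7] read 'a'  n0⇒n11
[8] read 'c'  n11⇒n12  ** P4@[7:8]
[9] read 'e'  n12⇒n2 ·f
[10] read 'b'  n2⇒n0 ·f
[11] read 'e'  n0⇒n2
[12] read 'a'  n2⇒n11 ·f
[13] read 'b'  n11⇒n0 ·f
[14] read 'a'  n0⇒n11
[15] read 'd'  n11⇒n1 ·f  ** P0@[15:15]
[16] read 'e'  n1⇒n7
[17] read 'c'  n7⇒n8  ** P1@[16:17]
[18] read 'c'  n8⇒n0 ·f
[19] read 'd'  n0⇒n1  ** P0@[19:19]
[20] read 'e'  n1⇒n7
[21] read 'c'  n7⇒n8  ** P1@[20:21]
[22] read 'd'  n8⇒n1 ·f  ** P0@[22:22]
[23] read 'd'  n1⇒n1 ·f  ** P0@[23:23]
[24] read 'e'  n1⇒n7
[25] read 'c'  n7⇒n8  ** P1@[24:25]
[26] read 'e'  n8⇒n9
[27] read 'b'  n9⇒n10  ** P3@[23:27]
[28] read 'b'  n10⇒n0 ·f
[29] read 'a'  n0⇒n11
[30] read 'c'  n11⇒n12  ** P4@[29:30]
[31] read 'd'  n12⇒n1 ·f  ** P0@[31:31]
[32] read 'e'  n1⇒n7
[33] read 'c'  n7⇒n8  ** P1@[32:33]
[34] read 'e'  n8⇒n9
[35] read 'b'  n9⇒n10  ** P3@[31:35]
[36] read 'e'  n10⇒n2 ·f
[37] read 'a'  n2⇒n11 ·f
[38] read 'e'  n11⇒n2 ·f
[39] read 'a'  n2⇒n11 ·f
[40] read 'c'  n11⇒n12  ** P4@[39:40]
[41] read 'a'  n12⇒n11 ·f
[42] read 'c'  n11⇒n12  ** P4@[41:42]
[43] read 'a'  n12⇒n11 ·f
[44] read 'c'  n11⇒n12  ** P4@[43:44]
[45] read 'd'  n12⇒n1 ·f  ** P0@[45:45]
[46] read 'e'  n1⇒n7
[47] read 'c'  n7⇒n8  ** P1@[46:47]
[48] read 'e'  n8⇒n9
[49] read 'b'  n9⇒n10  ** P3@[45:49]
[50] read 'd'  n10⇒n1 ·f  ** P0@[50:50]
[51] read 'e'  n1⇒n7
[52] read 'c'  n7⇒n8  ** P1@[51:52]
[53] read 'd'  n8⇒n1 ·f  ** P0@[53:53]
[54] read 'e'  n1⇒n7
[55] read 'e'  n7⇒n4 ·f
[56] read 'a'  n4⇒n5
[57] read 'c'  n5⇒n6  ** P2@[54:57],P4@[56:57]
[58] read 'd'  n6⇒n1 ·f  ** P0@[58:58]
[59] read 'b'  n1⇒n0 ·f
[60] read 'a'  n0⇒n11
[61] read 'e'  n11⇒n2 ·f
[62] read 'e'  n2⇒n4
[63] read 'a'  n4⇒n5
[64] read 'c'  n5⇒n6  ** P2@[61:64],P4@[63:64]
[65] read 'e'  n6⇒n2 ·f
[66] read 'c'  n2⇒n3  ** P1@[65:66]
[67] read 'd'  n3⇒n1 ·f  ** P0@[67:67]
[68] read 'e'  n1⇒n7
[69] read 'c'  n7⇒n8  ** P1@[68:69]
[70] read 'e'  n8⇒n9
[71] read 'b'  n9⇒n10  ** P3@[67:71]
[72] read 'e'  n10⇒n2 ·f
[73] read 'e'  n2⇒n4
[74] read 'c'  n4⇒n3 ·f  ** P1@[73:74]
[75] read 'e'  n3⇒n2 ·f
[76] read 'e'  n2⇒n4
[77] read 'a'  n4⇒n5
[78] read 'c'  n5⇒n6  ** P2@[75:78],P4@[77:78]

Result: [[5,2],[5,4],[8,4],[15,0],[17,1],[19,0],[21,1],[22,0],[23,0],[25,1],[27,3],[30,4],[31,0],[33,1],[35,3],[40,4],[42,4],[44,4],[45,0],[47,1],[49,3],[50,0],[52,1],[53,0],[57,2],[57,4],[58,0],[64,2],[64,4],[66,1],[67,0],[69,1],[71,3],[74,1],[78,2],[78,4]]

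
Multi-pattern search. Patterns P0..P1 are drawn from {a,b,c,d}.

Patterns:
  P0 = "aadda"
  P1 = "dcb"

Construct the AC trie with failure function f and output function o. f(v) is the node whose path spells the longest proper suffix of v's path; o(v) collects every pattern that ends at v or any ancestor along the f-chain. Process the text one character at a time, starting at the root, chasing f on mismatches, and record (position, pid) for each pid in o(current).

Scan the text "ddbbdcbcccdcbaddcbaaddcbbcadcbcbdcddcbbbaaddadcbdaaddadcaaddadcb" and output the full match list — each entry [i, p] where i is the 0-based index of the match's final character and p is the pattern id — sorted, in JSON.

Build automaton:
Trie nodes:
  0='ε' goto a→1 d→6
  1='a' goto a→2
  2='aa' goto d→3
  3='aad' goto d→4
  4='aadd' goto a→5
  5='aadda' goto ·  [P0 ends]
  6='d' goto c→7
  7='dc' goto b→8
  8='dcb' goto ·  [P1 ends]

BFS fail/out derivation:
  fail(1) 'a': from fail(0)=0 chase 'a': 0 ⇒ 0;  out=∅∪out(0)=∅
  fail(6) 'd': from fail(0)=0 chase 'd': 0 ⇒ 0;  out=∅∪out(0)=∅
  fail(2) 'aa': from fail(1)=0 chase 'a': 0 ⇒ 1;  out=∅∪out(1)=∅
  fail(7) 'dc': from fail(6)=0 chase 'c': 0 ⇒ 0;  out=∅∪out(0)=∅
  fail(3) 'aad': from fail(2)=1 chase 'd': 1→0 ⇒ 6;  out=∅∪out(6)=∅
  fail(8) 'dcb': from fail(7)=0 chase 'b': 0 ⇒ 0;  out={1}∪out(0)={1}
  fail(4) 'aadd': from fail(3)=6 chase 'd': 6→0 ⇒ 6;  out=∅∪out(6)=∅
  fail(5) 'aadda': from fail(4)=6 chase 'a': 6→0 ⇒ 1;  out={0}∪out(1)={0}

Text stream:
[0] read 'd'  n0⇒n6
[1] read 'd'  n6⇒n6 (fail-walked)
[2] read 'b'  n6⇒n0 (fail-walked)
[3] read 'b'  n0⇒n0
[4] read 'd'  n0⇒n6
[5] read 'c'  n6⇒n7
[6] read 'b'  n7⇒n8  ** P1@[4:6]
[7] read 'c'  n8⇒n0 (fail-walked)
[8] read 'c'  n0⇒n0
[9] read 'c'  n0⇒n0
[10] read 'd'  n0⇒n6
[11] read 'c'  n6⇒n7
[12] read 'b'  n7⇒n8  ** P1@[10:12]
[13] read 'a'  n8⇒n1 (fail-walked)
[14] read 'd'  n1⇒n6 (fail-walked)
[15] read 'd'  n6⇒n6 (fail-walked)
[16] read 'c'  n6⇒n7
[17] read 'b'  n7⇒n8  ** P1@[15:17]
[18] read 'a'  n8⇒n1 (fail-walked)
[19] read 'a'  n1⇒n2
[20] read 'd'  n2⇒n3
[21] read 'd'  n3⇒n4
[22] read 'c'  n4⇒n7 (fail-walked)
[23] read 'b'  n7⇒n8  ** P1@[21:23]
[24] read 'b'  n8⇒n0 (fail-walked)
[25] read 'c'  n0⇒n0
[26] read 'a'  n0⇒n1
[27] read 'd'  n1⇒n6 (fail-walked)
[28] read 'c'  n6⇒n7
[29] read 'b'  n7⇒n8  ** P1@[27:29]
[30] read 'c'  n8⇒n0 (fail-walked)
[31] read 'b'  n0⇒n0
[32] read 'd'  n0⇒n6
[33] read 'c'  n6⇒n7
[34] read 'd'  n7⇒n6 (fail-walked)
[35] read 'd'  n6⇒n6 (fail-walked)
[36] read 'c'  n6⇒n7
[37] read 'b'  n7⇒n8  ** P1@[35:37]
[38] read 'b'  n8⇒n0 (fail-walked)
[39] read 'b'  n0⇒n0
[40] read 'a'  n0⇒n1
[41] read 'a'  n1⇒n2
[42] read 'd'  n2⇒n3
[43] read 'd'  n3⇒n4
[44] read 'a'  n4⇒n5  ** P0@[40:44]
[45] read 'd'  n5⇒n6 (fail-walked)
[46] read 'c'  n6⇒n7
[47] read 'b'  n7⇒n8  ** P1@[45:47]
[48] read 'd'  n8⇒n6 (fail-walked)
[49] read 'a'  n6⇒n1 (fail-walked)
[50] read 'a'  n1⇒n2
[51] read 'd'  n2⇒n3
[52] read 'd'  n3⇒n4
[53] read 'a'  n4⇒n5  ** P0@[49:53]
[54] read 'd'  n5⇒n6 (fail-walked)
[55] read 'c'  n6⇒n7
[56] read 'a'  n7⇒n1 (fail-walked)
[57] read 'a'  n1⇒n2
[58] read 'd'  n2⇒n3
[59] read 'd'  n3⇒n4
[60] read 'a'  n4⇒n5  ** P0@[56:60]
[61] read 'd'  n5⇒n6 (fail-walked)
[62] read 'c'  n6⇒n7
[63] read 'b'  n7⇒n8  ** P1@[61:63]

Result: [[6,1],[12,1],[17,1],[23,1],[29,1],[37,1],[44,0],[47,1],[53,0],[60,0],[63,1]]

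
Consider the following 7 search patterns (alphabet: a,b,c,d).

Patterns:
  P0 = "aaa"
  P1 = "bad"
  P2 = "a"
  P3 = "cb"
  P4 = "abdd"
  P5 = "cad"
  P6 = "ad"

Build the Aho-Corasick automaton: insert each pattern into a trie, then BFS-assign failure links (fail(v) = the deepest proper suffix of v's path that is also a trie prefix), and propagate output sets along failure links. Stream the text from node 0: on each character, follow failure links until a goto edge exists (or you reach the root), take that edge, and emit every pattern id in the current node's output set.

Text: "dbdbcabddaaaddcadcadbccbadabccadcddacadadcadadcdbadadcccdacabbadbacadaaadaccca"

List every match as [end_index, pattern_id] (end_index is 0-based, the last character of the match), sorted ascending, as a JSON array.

Construct AC machine:
Trie nodes:
  n0 'ε': a→1 b→4 c→7
  n1 'a': a→2 b→9 d→14  ←P2
  n2 'aa': a→3
  n3 'aaa': ·  ←P0
  n4 'b': a→5
  n5 'ba': d→6
  n6 'bad': ·  ←P1
  n7 'c': a→12 b→8
  n8 'cb': ·  ←P3
  n9 'ab': d→10
  n10 'abd': d→11
  n11 'abdd': ·  ←P4
  n12 'ca': d→13
  n13 'cad': ·  ←P5
  n14 'ad': ·  ←P6

Failure links (BFS by depth):
  fail(1) 'a': from fail(0)=0 chase 'a': 0 ⇒ 0;  out={2}∪out(0)={2}
  fail(4) 'b': from fail(0)=0 chase 'b': 0 ⇒ 0;  out=∅∪out(0)=∅
  fail(7) 'c': from fail(0)=0 chase 'c': 0 ⇒ 0;  out=∅∪out(0)=∅
  fail(2) 'aa': from fail(1)=0 chase 'a': 0 ⇒ 1;  out=∅∪out(1)={2}
  fail(5) 'ba': from fail(4)=0 chase 'a': 0 ⇒ 1;  out=∅∪out(1)={2}
  fail(8) 'cb': from fail(7)=0 chase 'b': 0 ⇒ 4;  out={3}∪out(4)={3}
  fail(9) 'ab': from fail(1)=0 chase 'b': 0 ⇒ 4;  out=∅∪out(4)=∅
  fail(12) 'ca': from fail(7)=0 chase 'a': 0 ⇒ 1;  out=∅∪out(1)={2}
  fail(14) 'ad': from fail(1)=0 chase 'd': 0 ⇒ 0;  out={6}∪out(0)={6}
  fail(3) 'aaa': from fail(2)=1 chase 'a': 1 ⇒ 2;  out={0}∪out(2)={0,2}
  fail(6) 'bad': from fail(5)=1 chase 'd': 1 ⇒ 14;  out={1}∪out(14)={1,6}
  fail(10) 'abd': from fail(9)=4 chase 'd': 4→0 ⇒ 0;  out=∅∪out(0)=∅
  fail(13) 'cad': from fail(12)=1 chase 'd': 1 ⇒ 14;  out={5}∪out(14)={5,6}
  fail(11) 'abdd': from fail(10)=0 chase 'd': 0 ⇒ 0;  out={4}∪out(0)={4}

Run:
[0] read 'd'  n0⇒n0
[1] read 'b'  n0⇒n4
[2] read 'd'  n4⇒n0 (via fail)
[3] read 'b'  n0⇒n4
[4] read 'c'  n4⇒n7 (via fail)
[5] read 'a'  n7⇒n12  emit P2@[5:5]
[6] read 'b'  n12⇒n9 (via fail)
[7] read 'd'  n9⇒n10
[8] read 'd'  n10⇒n11  emit P4@[5:8]
[9] read 'a'  n11⇒n1 (via fail)  emit P2@[9:9]
[10] read 'a'  n1⇒n2  emit P2@[10:10]
[11] read 'a'  n2⇒n3  emit P0@[9:11],P2@[11:11]
[12] read 'd'  n3⇒n14 (via fail)  emit P6@[11:12]
[13] read 'd'  n14⇒n0 (via fail)
[14] read 'c'  n0⇒n7
[15] read 'a'  n7⇒n12  emit P2@[15:15]
[16] read 'd'  n12⇒n13  emit P5@[14:16],P6@[15:16]
[17] read 'c'  n13⇒n7 (via fail)
[18] read 'a'  n7⇒n12  emit P2@[18:18]
[19] read 'd'  n12⇒n13  emit P5@[17:19],P6@[18:19]
[20] read 'b'  n13⇒n4 (via fail)
[21] read 'c'  n4⇒n7 (via fail)
[22] read 'c'  n7⇒n7 (via fail)
[23] read 'b'  n7⇒n8  emit P3@[22:23]
[24] read 'a'  n8⇒n5 (via fail)  emit P2@[24:24]
[25] read 'd'  n5⇒n6  emit P1@[23:25],P6@[24:25]
[26] read 'a'  n6⇒n1 (via fail)  emit P2@[26:26]
[27] read 'b'  n1⇒n9
[28] read 'c'  n9⇒n7 (via fail)
[29] read 'c'  n7⇒n7 (via fail)
[30] read 'a'  n7⇒n12  emit P2@[30:30]
[31] read 'd'  n12⇒n13  emit P5@[29:31],P6@[30:31]
[32] read 'c'  n13⇒n7 (via fail)
[33] read 'd'  n7⇒n0 (via fail)
[34] read 'd'  n0⇒n0
[35] read 'a'  n0⇒n1  emit P2@[35:35]
[36] read 'c'  n1⇒n7 (via fail)
[37] read 'a'  n7⇒n12  emit P2@[37:37]
[38] read 'd'  n12⇒n13  emit P5@[36:38],P6@[37:38]
[39] read 'a'  n13⇒n1 (via fail)  emit P2@[39:39]
[40] read 'd'  n1⇒n14  emit P6@[39:40]
[41] read 'c'  n14⇒n7 (via fail)
[42] read 'a'  n7⇒n12  emit P2@[42:42]
[43] read 'd'  n12⇒n13  emit P5@[41:43],P6@[42:43]
[44] read 'a'  n13⇒n1 (via fail)  emit P2@[44:44]
[45] read 'd'  n1⇒n14  emit P6@[44:45]
[46] read 'c'  n14⇒n7 (via fail)
[47] read 'd'  n7⇒n0 (via fail)
[48] read 'b'  n0⇒n4
[49] read 'a'  n4⇒n5  emit P2@[49:49]
[50] read 'd'  n5⇒n6  emit P1@[48:50],P6@[49:50]
[51] read 'a'  n6⇒n1 (via fail)  emit P2@[51:51]
[52] read 'd'  n1⇒n14  emit P6@[51:52]
[53] read 'c'  n14⇒n7 (via fail)
[54] read 'c'  n7⇒n7 (via fail)
[55] read 'c'  n7⇒n7 (via fail)
[56] read 'd'  n7⇒n0 (via fail)
[57] read 'a'  n0⇒n1  emit P2@[57:57]
[58] read 'c'  n1⇒n7 (via fail)
[59] read 'a'  n7⇒n12  emit P2@[59:59]
[60] read 'b'  n12⇒n9 (via fail)
[61] read 'b'  n9⇒n4 (via fail)
[62] read 'a'  n4⇒n5  emit P2@[62:62]
[63] read 'd'  n5⇒n6  emit P1@[61:63],P6@[62:63]
[64] read 'b'  n6⇒n4 (via fail)
[65] read 'a'  n4⇒n5  emit P2@[65:65]
[66] read 'c'  n5⇒n7 (via fail)
[67] read 'a'  n7⇒n12  emit P2@[67:67]
[68] read 'd'  n12⇒n13  emit P5@[66:68],P6@[67:68]
[69] read 'a'  n13⇒n1 (via fail)  emit P2@[69:69]
[70] read 'a'  n1⇒n2  emit P2@[70:70]
[71] read 'a'  n2⇒n3  emit P0@[69:71],P2@[71:71]
[72] read 'd'  n3⇒n14 (via fail)  emit P6@[71:72]
[73] read 'a'  n14⇒n1 (via fail)  emit P2@[73:73]
[74] read 'c'  n1⇒n7 (via fail)
[75] read 'c'  n7⇒n7 (via fail)
[76] read 'c'  n7⇒n7 (via fail)
[77] read 'a'  n7⇒n12  emit P2@[77:77]

All matches (sorted): [[5,2],[8,4],[9,2],[10,2],[11,0],[11,2],[12,6],[15,2],[16,5],[16,6],[18,2],[19,5],[19,6],[23,3],[24,2],[25,1],[25,6],[26,2],[30,2],[31,5],[31,6],[35,2],[37,2],[38,5],[38,6],[39,2],[40,6],[42,2],[43,5],[43,6],[44,2],[45,6],[49,2],[50,1],[50,6],[51,2],[52,6],[57,2],[59,2],[62,2],[63,1],[63,6],[65,2],[67,2],[68,5],[68,6],[69,2],[70,2],[71,0],[71,2],[72,6],[73,2],[77,2]]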